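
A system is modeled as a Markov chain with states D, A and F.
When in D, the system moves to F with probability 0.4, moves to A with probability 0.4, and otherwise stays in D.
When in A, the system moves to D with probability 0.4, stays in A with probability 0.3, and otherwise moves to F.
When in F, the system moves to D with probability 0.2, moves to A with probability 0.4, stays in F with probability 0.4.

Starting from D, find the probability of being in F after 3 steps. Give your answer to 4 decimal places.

Propagate the distribution vector 3 steps from D.
After 0 steps: (1.0000, 0.0000, 0.0000)
After 1 step: (0.2000, 0.4000, 0.4000)
After 2 steps: (0.2800, 0.3600, 0.3600)
After 3 steps: (0.2720, 0.3640, 0.3640)
P(in F after 3 steps) = 0.3640

0.3640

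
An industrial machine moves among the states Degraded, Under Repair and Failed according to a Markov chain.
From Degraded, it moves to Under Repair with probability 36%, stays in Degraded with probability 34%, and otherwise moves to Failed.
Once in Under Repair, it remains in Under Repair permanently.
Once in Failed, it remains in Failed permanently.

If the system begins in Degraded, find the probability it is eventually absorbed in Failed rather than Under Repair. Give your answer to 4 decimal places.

Let h(s) be the probability of absorption at Failed starting from transient state s. Then h(Failed) = 1 and h(Under Repair) = 0. By first-step analysis:
h(Degraded) = 0.34·h(Degraded) + 0.36·0 + 0.3·1
Solving: h(Degraded) = 0.4545.
Starting from Degraded, the probability is 0.4545.

0.4545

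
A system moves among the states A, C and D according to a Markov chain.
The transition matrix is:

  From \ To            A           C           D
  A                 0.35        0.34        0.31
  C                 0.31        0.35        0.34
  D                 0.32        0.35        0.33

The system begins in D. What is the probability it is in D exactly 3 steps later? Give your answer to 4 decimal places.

0.3269

Propagate the distribution vector 3 steps from D.
After 0 steps: (0.0000, 0.0000, 1.0000)
After 1 step: (0.3200, 0.3500, 0.3300)
After 2 steps: (0.3261, 0.3468, 0.3271)
After 3 steps: (0.3263, 0.3467, 0.3269)
P(in D after 3 steps) = 0.3269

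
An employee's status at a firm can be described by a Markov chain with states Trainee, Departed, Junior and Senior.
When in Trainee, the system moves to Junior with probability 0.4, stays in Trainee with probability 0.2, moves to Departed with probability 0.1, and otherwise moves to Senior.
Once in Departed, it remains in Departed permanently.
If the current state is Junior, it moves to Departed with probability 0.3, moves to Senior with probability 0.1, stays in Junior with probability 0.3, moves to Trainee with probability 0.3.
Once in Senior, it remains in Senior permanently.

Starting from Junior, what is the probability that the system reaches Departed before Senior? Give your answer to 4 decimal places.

0.6136

Let h(s) be the probability of absorption at Departed starting from transient state s. Then h(Departed) = 1 and h(Senior) = 0. By first-step analysis:
h(Trainee) = 0.2·h(Trainee) + 0.1·1 + 0.4·h(Junior) + 0.3·0
h(Junior) = 0.3·h(Trainee) + 0.3·1 + 0.3·h(Junior) + 0.1·0
Solving: h(Trainee) = 0.4318, h(Junior) = 0.6136.
Starting from Junior, the probability is 0.6136.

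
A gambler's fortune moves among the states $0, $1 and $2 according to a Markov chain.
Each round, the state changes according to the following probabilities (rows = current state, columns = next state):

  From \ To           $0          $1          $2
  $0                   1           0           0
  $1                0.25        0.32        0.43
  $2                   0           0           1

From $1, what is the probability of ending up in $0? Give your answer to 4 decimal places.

0.3676

Let h(s) be the probability of absorption at $0 starting from transient state s. Then h($0) = 1 and h($2) = 0. By first-step analysis:
h($1) = 0.25·1 + 0.32·h($1) + 0.43·0
Solving: h($1) = 0.3676.
Starting from $1, the probability is 0.3676.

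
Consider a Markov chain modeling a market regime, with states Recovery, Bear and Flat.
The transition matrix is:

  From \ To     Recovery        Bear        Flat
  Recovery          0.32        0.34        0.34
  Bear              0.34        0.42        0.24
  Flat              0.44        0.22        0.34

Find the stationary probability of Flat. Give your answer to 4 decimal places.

0.3070

Let the stationary distribution be π with π = πP and π_1 + π_2 + π_3 = 1.
π_1 = 0.32·π_1 + 0.34·π_2 + 0.44·π_3
π_2 = 0.34·π_1 + 0.42·π_2 + 0.22·π_3
Solving with the normalization constraint gives π = (0.3634, 0.3295, 0.3070).
So the stationary probability of Flat is 0.3070.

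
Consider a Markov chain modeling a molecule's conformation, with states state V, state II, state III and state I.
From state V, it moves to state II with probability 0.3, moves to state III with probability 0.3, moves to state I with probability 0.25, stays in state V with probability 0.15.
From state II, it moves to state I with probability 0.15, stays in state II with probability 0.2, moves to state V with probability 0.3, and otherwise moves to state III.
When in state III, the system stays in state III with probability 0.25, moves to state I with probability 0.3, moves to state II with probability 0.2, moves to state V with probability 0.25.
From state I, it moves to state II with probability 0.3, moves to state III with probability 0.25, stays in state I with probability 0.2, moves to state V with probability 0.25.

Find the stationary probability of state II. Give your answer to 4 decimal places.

0.2467

Let the stationary distribution be π with π = πP and π_1 + π_2 + π_3 + π_4 = 1.
π_1 = 0.15·π_1 + 0.3·π_2 + 0.25·π_3 + 0.25·π_4
π_2 = 0.3·π_1 + 0.2·π_2 + 0.2·π_3 + 0.3·π_4
π_3 = 0.3·π_1 + 0.35·π_2 + 0.25·π_3 + 0.25·π_4
Solving with the normalization constraint gives π = (0.2385, 0.2467, 0.2866, 0.2282).
So the stationary probability of state II is 0.2467.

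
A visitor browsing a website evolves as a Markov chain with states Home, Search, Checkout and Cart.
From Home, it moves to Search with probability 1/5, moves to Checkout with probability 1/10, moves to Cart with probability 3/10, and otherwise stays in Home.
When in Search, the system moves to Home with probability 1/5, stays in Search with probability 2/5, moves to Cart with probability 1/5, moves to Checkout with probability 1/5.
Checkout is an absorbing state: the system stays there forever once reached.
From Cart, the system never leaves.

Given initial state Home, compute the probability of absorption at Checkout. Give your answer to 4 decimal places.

Let h(s) be the probability of absorption at Checkout starting from transient state s. Then h(Checkout) = 1 and h(Cart) = 0. By first-step analysis:
h(Home) = 0.4·h(Home) + 0.2·h(Search) + 0.1·1 + 0.3·0
h(Search) = 0.2·h(Home) + 0.4·h(Search) + 0.2·1 + 0.2·0
Solving: h(Home) = 0.3125, h(Search) = 0.4375.
Starting from Home, the probability is 0.3125.

0.3125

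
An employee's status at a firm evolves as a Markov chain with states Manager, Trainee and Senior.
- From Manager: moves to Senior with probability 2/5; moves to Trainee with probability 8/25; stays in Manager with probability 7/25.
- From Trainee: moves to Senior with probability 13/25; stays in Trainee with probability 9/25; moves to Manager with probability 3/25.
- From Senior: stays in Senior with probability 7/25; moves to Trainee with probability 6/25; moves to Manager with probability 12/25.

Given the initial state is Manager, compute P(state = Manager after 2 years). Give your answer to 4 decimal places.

0.3088

Sum over the intermediate state after 1 year:
P = P(Manager→Manager)·P(Manager→Manager) + P(Manager→Trainee)·P(Trainee→Manager) + P(Manager→Senior)·P(Senior→Manager)
  = 0.28×0.28 + 0.32×0.12 + 0.4×0.48
  = 0.0784 + 0.0384 + 0.1920 = 0.3088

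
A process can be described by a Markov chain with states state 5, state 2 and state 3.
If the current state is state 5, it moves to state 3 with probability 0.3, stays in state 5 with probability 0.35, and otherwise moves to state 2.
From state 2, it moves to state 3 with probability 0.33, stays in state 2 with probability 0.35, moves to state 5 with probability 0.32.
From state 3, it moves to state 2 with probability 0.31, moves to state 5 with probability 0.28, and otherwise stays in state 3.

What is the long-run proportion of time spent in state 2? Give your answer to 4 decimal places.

Let the stationary distribution be π with π = πP and π_1 + π_2 + π_3 = 1.
π_1 = 0.35·π_1 + 0.32·π_2 + 0.28·π_3
π_2 = 0.35·π_1 + 0.35·π_2 + 0.31·π_3
Solving with the normalization constraint gives π = (0.3155, 0.3361, 0.3484).
So the stationary probability of state 2 is 0.3361.

0.3361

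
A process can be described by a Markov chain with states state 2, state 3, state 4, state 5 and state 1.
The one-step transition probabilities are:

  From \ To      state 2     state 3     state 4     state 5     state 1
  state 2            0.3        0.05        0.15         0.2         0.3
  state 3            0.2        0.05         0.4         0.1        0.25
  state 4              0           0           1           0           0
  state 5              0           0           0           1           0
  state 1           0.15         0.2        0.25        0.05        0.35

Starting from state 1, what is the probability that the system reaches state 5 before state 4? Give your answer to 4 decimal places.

0.2514

Let h(s) be the probability of absorption at state 5 starting from transient state s. Then h(state 5) = 1 and h(state 4) = 0. By first-step analysis:
h(state 2) = 0.3·h(state 2) + 0.05·h(state 3) + 0.15·0 + 0.2·1 + 0.3·h(state 1)
h(state 3) = 0.2·h(state 2) + 0.05·h(state 3) + 0.4·0 + 0.1·1 + 0.25·h(state 1)
h(state 1) = 0.15·h(state 2) + 0.2·h(state 3) + 0.25·0 + 0.05·1 + 0.35·h(state 1)
Solving: h(state 2) = 0.4119, h(state 3) = 0.2581, h(state 1) = 0.2514.
Starting from state 1, the probability is 0.2514.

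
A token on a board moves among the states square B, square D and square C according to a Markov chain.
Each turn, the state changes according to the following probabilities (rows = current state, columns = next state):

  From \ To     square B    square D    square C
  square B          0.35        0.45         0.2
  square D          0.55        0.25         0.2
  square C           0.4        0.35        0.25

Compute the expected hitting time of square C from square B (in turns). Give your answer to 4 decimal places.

5.0000

Let t(s) be the expected number of turns to first reach square C from state s, with t(square C) = 0. Conditioning on the first turn:
t(square B) = 1 + 0.35·t(square B) + 0.45·t(square D)
t(square D) = 1 + 0.55·t(square B) + 0.25·t(square D)
Solving: t(square B) = 5.0000, t(square D) = 5.0000.
Expected turns from square B to square C: 5.0000.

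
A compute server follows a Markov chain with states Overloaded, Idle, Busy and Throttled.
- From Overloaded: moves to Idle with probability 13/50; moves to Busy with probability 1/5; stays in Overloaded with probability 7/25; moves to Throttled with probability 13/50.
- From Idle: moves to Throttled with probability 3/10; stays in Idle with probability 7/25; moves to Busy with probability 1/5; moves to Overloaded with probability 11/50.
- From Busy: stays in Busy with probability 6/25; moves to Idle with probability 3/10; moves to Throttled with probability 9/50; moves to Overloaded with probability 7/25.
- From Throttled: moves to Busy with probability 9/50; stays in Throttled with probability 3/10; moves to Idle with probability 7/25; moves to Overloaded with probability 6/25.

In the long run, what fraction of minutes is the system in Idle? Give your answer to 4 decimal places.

0.2790

Let the stationary distribution be π with π = πP and π_1 + π_2 + π_3 + π_4 = 1.
π_1 = 0.28·π_1 + 0.22·π_2 + 0.28·π_3 + 0.24·π_4
π_2 = 0.26·π_1 + 0.28·π_2 + 0.3·π_3 + 0.28·π_4
π_3 = 0.2·π_1 + 0.2·π_2 + 0.24·π_3 + 0.18·π_4
Solving with the normalization constraint gives π = (0.2526, 0.2790, 0.2028, 0.2656).
So the stationary probability of Idle is 0.2790.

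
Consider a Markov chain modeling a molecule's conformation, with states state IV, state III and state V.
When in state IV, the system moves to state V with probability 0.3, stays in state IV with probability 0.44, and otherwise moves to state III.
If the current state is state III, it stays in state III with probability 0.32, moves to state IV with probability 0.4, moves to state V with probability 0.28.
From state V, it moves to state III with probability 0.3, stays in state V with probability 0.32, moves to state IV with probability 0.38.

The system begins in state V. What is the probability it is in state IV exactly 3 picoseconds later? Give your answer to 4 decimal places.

0.4103

Propagate the distribution vector 3 picoseconds from state V.
After 0 picoseconds: (0.0000, 0.0000, 1.0000)
After 1 picosecond: (0.3800, 0.3000, 0.3200)
After 2 picoseconds: (0.4088, 0.2908, 0.3004)
After 3 picoseconds: (0.4103, 0.2895, 0.3002)
P(in state IV after 3 picoseconds) = 0.4103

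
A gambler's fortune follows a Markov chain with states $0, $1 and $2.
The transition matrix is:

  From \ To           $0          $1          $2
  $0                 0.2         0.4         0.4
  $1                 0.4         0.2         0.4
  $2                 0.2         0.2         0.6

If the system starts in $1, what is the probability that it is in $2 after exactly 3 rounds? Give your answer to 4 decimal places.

Propagate the distribution vector 3 rounds from $1.
After 0 rounds: (0.0000, 1.0000, 0.0000)
After 1 round: (0.4000, 0.2000, 0.4000)
After 2 rounds: (0.2400, 0.2800, 0.4800)
After 3 rounds: (0.2560, 0.2480, 0.4960)
P(in $2 after 3 rounds) = 0.4960

0.4960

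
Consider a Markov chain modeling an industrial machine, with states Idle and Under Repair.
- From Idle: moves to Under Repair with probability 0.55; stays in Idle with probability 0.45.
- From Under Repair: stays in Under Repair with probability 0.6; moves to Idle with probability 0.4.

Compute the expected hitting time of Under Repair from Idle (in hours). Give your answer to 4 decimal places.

1.8182

Let t(s) be the expected number of hours to first reach Under Repair from state s, with t(Under Repair) = 0. Conditioning on the first hour:
t(Idle) = 1 + 0.45·t(Idle)
Solving: t(Idle) = 1.8182.
Expected hours from Idle to Under Repair: 1.8182.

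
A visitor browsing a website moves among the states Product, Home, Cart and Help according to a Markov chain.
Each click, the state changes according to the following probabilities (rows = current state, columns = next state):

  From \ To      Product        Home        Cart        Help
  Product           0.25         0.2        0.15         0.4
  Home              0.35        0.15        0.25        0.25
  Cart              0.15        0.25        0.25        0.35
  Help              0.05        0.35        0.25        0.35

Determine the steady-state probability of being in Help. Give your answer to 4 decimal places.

Let the stationary distribution be π with π = πP and π_1 + π_2 + π_3 + π_4 = 1.
π_1 = 0.25·π_1 + 0.35·π_2 + 0.15·π_3 + 0.05·π_4
π_2 = 0.2·π_1 + 0.15·π_2 + 0.25·π_3 + 0.35·π_4
π_3 = 0.15·π_1 + 0.25·π_2 + 0.25·π_3 + 0.25·π_4
Solving with the normalization constraint gives π = (0.1849, 0.2493, 0.2315, 0.3343).
So the stationary probability of Help is 0.3343.

0.3343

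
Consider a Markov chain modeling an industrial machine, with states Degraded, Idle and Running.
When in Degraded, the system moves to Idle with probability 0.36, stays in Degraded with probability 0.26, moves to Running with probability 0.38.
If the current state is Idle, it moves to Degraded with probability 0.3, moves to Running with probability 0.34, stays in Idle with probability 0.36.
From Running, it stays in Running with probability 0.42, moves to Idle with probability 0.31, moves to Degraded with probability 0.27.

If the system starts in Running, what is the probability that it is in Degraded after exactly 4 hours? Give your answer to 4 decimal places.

0.2774

Propagate the distribution vector 4 hours from Running.
After 0 hours: (0.0000, 0.0000, 1.0000)
After 1 hour: (0.2700, 0.3100, 0.4200)
After 2 hours: (0.2766, 0.3390, 0.3844)
After 3 hours: (0.2774, 0.3408, 0.3818)
After 4 hours: (0.2774, 0.3409, 0.3816)
P(in Degraded after 4 hours) = 0.2774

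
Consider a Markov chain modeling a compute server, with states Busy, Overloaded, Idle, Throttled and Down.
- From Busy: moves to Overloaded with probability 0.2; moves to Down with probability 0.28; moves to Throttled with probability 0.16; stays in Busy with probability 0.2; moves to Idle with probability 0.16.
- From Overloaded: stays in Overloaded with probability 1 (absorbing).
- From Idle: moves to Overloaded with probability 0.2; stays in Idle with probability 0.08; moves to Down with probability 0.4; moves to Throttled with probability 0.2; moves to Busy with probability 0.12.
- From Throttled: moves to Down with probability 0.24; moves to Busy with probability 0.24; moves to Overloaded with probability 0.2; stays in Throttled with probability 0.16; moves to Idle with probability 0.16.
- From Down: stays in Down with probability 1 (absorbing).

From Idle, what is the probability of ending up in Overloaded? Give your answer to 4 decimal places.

0.3626

Let h(s) be the probability of absorption at Overloaded starting from transient state s. Then h(Overloaded) = 1 and h(Down) = 0. By first-step analysis:
h(Busy) = 0.2·h(Busy) + 0.2·1 + 0.16·h(Idle) + 0.16·h(Throttled) + 0.28·0
h(Idle) = 0.12·h(Busy) + 0.2·1 + 0.08·h(Idle) + 0.2·h(Throttled) + 0.4·0
h(Throttled) = 0.24·h(Busy) + 0.2·1 + 0.16·h(Idle) + 0.16·h(Throttled) + 0.24·0
Solving: h(Busy) = 0.4072, h(Idle) = 0.3626, h(Throttled) = 0.4235.
Starting from Idle, the probability is 0.3626.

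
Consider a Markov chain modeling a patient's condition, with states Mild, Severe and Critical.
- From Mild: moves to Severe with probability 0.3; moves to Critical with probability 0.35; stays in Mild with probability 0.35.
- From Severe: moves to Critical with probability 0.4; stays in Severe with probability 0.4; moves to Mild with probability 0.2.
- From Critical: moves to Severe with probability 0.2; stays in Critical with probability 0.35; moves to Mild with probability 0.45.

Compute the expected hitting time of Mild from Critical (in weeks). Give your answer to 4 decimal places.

Let t(s) be the expected number of weeks to first reach Mild from state s, with t(Mild) = 0. Conditioning on the first week:
t(Severe) = 1 + 0.4·t(Severe) + 0.4·t(Critical)
t(Critical) = 1 + 0.2·t(Severe) + 0.35·t(Critical)
Solving: t(Severe) = 3.3871, t(Critical) = 2.5806.
Expected weeks from Critical to Mild: 2.5806.

2.5806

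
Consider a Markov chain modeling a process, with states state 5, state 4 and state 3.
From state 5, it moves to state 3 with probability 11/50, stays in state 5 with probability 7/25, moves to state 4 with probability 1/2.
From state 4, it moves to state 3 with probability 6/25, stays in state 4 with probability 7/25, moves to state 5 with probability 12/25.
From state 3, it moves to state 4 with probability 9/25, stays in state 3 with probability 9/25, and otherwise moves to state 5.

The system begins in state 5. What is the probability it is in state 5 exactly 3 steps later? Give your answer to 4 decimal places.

0.3518

Propagate the distribution vector 3 steps from state 5.
After 0 steps: (1.0000, 0.0000, 0.0000)
After 1 step: (0.2800, 0.5000, 0.2200)
After 2 steps: (0.3800, 0.3592, 0.2608)
After 3 steps: (0.3518, 0.3845, 0.2637)
P(in state 5 after 3 steps) = 0.3518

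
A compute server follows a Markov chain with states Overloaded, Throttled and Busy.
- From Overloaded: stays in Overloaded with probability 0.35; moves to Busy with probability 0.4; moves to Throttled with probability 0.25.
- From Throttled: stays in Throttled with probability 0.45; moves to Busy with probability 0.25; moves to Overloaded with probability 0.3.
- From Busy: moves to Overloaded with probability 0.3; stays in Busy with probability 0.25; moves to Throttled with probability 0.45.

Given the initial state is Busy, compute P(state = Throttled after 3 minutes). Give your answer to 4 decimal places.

0.3870

Propagate the distribution vector 3 minutes from Busy.
After 0 minutes: (0.0000, 0.0000, 1.0000)
After 1 minute: (0.3000, 0.4500, 0.2500)
After 2 minutes: (0.3150, 0.3900, 0.2950)
After 3 minutes: (0.3158, 0.3870, 0.2973)
P(in Throttled after 3 minutes) = 0.3870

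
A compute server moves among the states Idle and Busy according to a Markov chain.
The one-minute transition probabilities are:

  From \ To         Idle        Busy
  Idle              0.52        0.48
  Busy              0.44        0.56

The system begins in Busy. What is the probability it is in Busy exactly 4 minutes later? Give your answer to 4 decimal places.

Propagate the distribution vector 4 minutes from Busy.
After 0 minutes: (0.0000, 1.0000)
After 1 minute: (0.4400, 0.5600)
After 2 minutes: (0.4752, 0.5248)
After 3 minutes: (0.4780, 0.5220)
After 4 minutes: (0.4782, 0.5218)
P(in Busy after 4 minutes) = 0.5218

0.5218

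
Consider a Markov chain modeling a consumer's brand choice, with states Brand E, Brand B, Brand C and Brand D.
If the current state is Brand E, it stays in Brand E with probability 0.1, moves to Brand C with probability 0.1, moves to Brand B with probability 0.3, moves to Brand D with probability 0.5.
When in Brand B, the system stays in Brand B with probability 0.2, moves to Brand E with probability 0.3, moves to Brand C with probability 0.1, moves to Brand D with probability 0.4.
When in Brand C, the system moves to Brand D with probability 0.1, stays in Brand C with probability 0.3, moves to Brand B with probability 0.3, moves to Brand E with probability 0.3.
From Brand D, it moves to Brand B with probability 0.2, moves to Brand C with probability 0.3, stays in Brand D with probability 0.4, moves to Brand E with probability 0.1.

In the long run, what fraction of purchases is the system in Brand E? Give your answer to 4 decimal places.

Let the stationary distribution be π with π = πP and π_1 + π_2 + π_3 + π_4 = 1.
π_1 = 0.1·π_1 + 0.3·π_2 + 0.3·π_3 + 0.1·π_4
π_2 = 0.3·π_1 + 0.2·π_2 + 0.3·π_3 + 0.2·π_4
π_3 = 0.1·π_1 + 0.1·π_2 + 0.3·π_3 + 0.3·π_4
Solving with the normalization constraint gives π = (0.1908, 0.2405, 0.2137, 0.3550).
So the stationary probability of Brand E is 0.1908.

0.1908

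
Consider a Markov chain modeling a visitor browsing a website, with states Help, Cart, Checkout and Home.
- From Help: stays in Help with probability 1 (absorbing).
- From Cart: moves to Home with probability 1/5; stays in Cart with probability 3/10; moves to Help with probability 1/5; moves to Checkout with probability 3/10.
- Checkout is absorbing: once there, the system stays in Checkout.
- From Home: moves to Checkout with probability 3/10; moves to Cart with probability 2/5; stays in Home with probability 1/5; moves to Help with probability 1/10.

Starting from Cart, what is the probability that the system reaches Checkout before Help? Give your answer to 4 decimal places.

Let h(s) be the probability of absorption at Checkout starting from transient state s. Then h(Checkout) = 1 and h(Help) = 0. By first-step analysis:
h(Cart) = 0.2·0 + 0.3·h(Cart) + 0.3·1 + 0.2·h(Home)
h(Home) = 0.1·0 + 0.4·h(Cart) + 0.3·1 + 0.2·h(Home)
Solving: h(Cart) = 0.6250, h(Home) = 0.6875.
Starting from Cart, the probability is 0.6250.

0.6250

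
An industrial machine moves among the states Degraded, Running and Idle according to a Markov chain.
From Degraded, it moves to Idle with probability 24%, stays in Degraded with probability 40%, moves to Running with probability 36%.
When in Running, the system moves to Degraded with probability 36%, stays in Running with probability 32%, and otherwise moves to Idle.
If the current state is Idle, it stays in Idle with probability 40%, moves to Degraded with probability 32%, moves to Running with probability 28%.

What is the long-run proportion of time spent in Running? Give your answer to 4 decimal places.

0.3218

Let the stationary distribution be π with π = πP and π_1 + π_2 + π_3 = 1.
π_1 = 0.4·π_1 + 0.36·π_2 + 0.32·π_3
π_2 = 0.36·π_1 + 0.32·π_2 + 0.28·π_3
Solving with the normalization constraint gives π = (0.3618, 0.3218, 0.3164).
So the stationary probability of Running is 0.3218.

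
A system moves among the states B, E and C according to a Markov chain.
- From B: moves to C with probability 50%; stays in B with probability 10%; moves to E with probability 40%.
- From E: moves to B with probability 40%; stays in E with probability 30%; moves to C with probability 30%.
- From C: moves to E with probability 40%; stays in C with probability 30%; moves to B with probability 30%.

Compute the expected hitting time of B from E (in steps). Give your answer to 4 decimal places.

Let t(s) be the expected number of steps to first reach B from state s, with t(B) = 0. Conditioning on the first step:
t(E) = 1 + 0.3·t(E) + 0.3·t(C)
t(C) = 1 + 0.4·t(E) + 0.3·t(C)
Solving: t(E) = 2.7027, t(C) = 2.9730.
Expected steps from E to B: 2.7027.

2.7027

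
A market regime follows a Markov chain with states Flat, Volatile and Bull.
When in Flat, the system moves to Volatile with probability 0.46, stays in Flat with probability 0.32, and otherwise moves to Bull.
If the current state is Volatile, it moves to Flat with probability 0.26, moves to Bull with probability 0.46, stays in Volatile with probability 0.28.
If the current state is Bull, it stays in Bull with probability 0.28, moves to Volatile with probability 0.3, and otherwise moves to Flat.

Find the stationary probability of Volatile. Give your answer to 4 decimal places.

0.3461

Let the stationary distribution be π with π = πP and π_1 + π_2 + π_3 = 1.
π_1 = 0.32·π_1 + 0.26·π_2 + 0.42·π_3
π_2 = 0.46·π_1 + 0.28·π_2 + 0.3·π_3
Solving with the normalization constraint gives π = (0.3315, 0.3461, 0.3224).
So the stationary probability of Volatile is 0.3461.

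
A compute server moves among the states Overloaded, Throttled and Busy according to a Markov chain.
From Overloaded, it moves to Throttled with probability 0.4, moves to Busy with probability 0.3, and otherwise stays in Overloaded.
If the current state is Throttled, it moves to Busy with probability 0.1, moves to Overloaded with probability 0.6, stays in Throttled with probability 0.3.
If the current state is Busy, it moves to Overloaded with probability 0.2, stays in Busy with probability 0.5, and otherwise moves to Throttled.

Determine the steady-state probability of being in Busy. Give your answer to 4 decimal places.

0.2907

Let the stationary distribution be π with π = πP and π_1 + π_2 + π_3 = 1.
π_1 = 0.3·π_1 + 0.6·π_2 + 0.2·π_3
π_2 = 0.4·π_1 + 0.3·π_2 + 0.3·π_3
Solving with the normalization constraint gives π = (0.3721, 0.3372, 0.2907).
So the stationary probability of Busy is 0.2907.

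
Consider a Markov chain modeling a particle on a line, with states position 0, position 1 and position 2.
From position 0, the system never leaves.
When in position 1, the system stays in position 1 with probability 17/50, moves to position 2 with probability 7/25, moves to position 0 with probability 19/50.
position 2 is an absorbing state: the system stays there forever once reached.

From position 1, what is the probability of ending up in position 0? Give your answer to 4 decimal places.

0.5758

Let h(s) be the probability of absorption at position 0 starting from transient state s. Then h(position 0) = 1 and h(position 2) = 0. By first-step analysis:
h(position 1) = 0.38·1 + 0.34·h(position 1) + 0.28·0
Solving: h(position 1) = 0.5758.
Starting from position 1, the probability is 0.5758.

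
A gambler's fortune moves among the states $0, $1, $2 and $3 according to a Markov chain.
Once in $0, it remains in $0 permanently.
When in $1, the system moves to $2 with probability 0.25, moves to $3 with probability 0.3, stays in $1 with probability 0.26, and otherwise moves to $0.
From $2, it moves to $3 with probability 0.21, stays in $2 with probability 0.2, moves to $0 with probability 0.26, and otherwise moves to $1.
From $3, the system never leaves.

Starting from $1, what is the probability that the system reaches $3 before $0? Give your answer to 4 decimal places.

0.5741

Let h(s) be the probability of absorption at $3 starting from transient state s. Then h($3) = 1 and h($0) = 0. By first-step analysis:
h($1) = 0.19·0 + 0.26·h($1) + 0.25·h($2) + 0.3·1
h($2) = 0.26·0 + 0.33·h($1) + 0.2·h($2) + 0.21·1
Solving: h($1) = 0.5741, h($2) = 0.4993.
Starting from $1, the probability is 0.5741.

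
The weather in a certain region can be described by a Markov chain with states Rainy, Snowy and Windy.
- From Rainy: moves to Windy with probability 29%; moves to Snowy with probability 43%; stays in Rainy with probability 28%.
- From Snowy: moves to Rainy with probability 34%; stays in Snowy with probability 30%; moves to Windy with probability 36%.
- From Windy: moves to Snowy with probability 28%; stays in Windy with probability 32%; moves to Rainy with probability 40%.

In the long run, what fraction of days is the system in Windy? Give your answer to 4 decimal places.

Let the stationary distribution be π with π = πP and π_1 + π_2 + π_3 = 1.
π_1 = 0.28·π_1 + 0.34·π_2 + 0.4·π_3
π_2 = 0.43·π_1 + 0.3·π_2 + 0.28·π_3
Solving with the normalization constraint gives π = (0.3391, 0.3376, 0.3233).
So the stationary probability of Windy is 0.3233.

0.3233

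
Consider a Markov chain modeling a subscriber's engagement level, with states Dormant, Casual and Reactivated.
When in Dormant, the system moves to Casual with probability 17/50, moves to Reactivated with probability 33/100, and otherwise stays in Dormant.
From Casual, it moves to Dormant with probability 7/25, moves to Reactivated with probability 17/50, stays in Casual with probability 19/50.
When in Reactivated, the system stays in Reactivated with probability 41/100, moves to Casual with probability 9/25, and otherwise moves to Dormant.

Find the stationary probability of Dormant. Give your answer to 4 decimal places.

0.2757

Let the stationary distribution be π with π = πP and π_1 + π_2 + π_3 = 1.
π_1 = 0.33·π_1 + 0.28·π_2 + 0.23·π_3
π_2 = 0.34·π_1 + 0.38·π_2 + 0.36·π_3
Solving with the normalization constraint gives π = (0.2757, 0.3617, 0.3626).
So the stationary probability of Dormant is 0.2757.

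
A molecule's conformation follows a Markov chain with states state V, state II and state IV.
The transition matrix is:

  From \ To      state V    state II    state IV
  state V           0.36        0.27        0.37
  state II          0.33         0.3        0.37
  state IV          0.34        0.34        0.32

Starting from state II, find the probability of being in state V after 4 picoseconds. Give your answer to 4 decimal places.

Propagate the distribution vector 4 picoseconds from state II.
After 0 picoseconds: (0.0000, 1.0000, 0.0000)
After 1 picosecond: (0.3300, 0.3000, 0.3700)
After 2 picoseconds: (0.3436, 0.3049, 0.3515)
After 3 picoseconds: (0.3438, 0.3038, 0.3524)
After 4 picoseconds: (0.3438, 0.3038, 0.3524)
P(in state V after 4 picoseconds) = 0.3438

0.3438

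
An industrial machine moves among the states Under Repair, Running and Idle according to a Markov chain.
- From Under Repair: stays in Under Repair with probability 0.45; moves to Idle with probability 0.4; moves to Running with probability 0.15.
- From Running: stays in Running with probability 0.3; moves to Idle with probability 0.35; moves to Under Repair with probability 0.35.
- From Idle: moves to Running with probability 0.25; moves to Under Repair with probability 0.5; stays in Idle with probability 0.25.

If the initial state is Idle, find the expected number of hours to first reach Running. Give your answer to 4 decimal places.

4.9412

Let t(s) be the expected number of hours to first reach Running from state s, with t(Running) = 0. Conditioning on the first hour:
t(Under Repair) = 1 + 0.45·t(Under Repair) + 0.4·t(Idle)
t(Idle) = 1 + 0.5·t(Under Repair) + 0.25·t(Idle)
Solving: t(Under Repair) = 5.4118, t(Idle) = 4.9412.
Expected hours from Idle to Running: 4.9412.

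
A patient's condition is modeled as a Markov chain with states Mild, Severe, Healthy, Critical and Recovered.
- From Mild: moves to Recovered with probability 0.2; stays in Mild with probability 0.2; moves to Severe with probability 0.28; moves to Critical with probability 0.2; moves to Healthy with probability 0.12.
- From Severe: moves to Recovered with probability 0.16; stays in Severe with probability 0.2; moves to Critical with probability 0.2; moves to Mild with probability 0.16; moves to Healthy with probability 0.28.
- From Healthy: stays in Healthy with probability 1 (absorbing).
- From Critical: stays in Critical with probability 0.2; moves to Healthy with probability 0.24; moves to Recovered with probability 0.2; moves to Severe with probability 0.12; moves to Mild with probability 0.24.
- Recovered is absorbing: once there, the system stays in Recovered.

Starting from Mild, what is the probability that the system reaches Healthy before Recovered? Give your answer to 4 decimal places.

0.4864

Let h(s) be the probability of absorption at Healthy starting from transient state s. Then h(Healthy) = 1 and h(Recovered) = 0. By first-step analysis:
h(Mild) = 0.2·h(Mild) + 0.28·h(Severe) + 0.12·1 + 0.2·h(Critical) + 0.2·0
h(Severe) = 0.16·h(Mild) + 0.2·h(Severe) + 0.28·1 + 0.2·h(Critical) + 0.16·0
h(Critical) = 0.24·h(Mild) + 0.12·h(Severe) + 0.24·1 + 0.2·h(Critical) + 0.2·0
Solving: h(Mild) = 0.4864, h(Severe) = 0.5805, h(Critical) = 0.5330.
Starting from Mild, the probability is 0.4864.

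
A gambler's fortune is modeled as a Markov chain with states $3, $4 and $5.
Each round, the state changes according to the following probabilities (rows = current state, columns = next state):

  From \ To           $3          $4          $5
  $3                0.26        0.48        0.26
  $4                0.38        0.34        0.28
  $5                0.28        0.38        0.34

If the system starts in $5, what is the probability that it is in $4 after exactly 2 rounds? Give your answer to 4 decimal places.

0.3928

Sum over the intermediate state after 1 round:
P = P($5→$3)·P($3→$4) + P($5→$4)·P($4→$4) + P($5→$5)·P($5→$4)
  = 0.28×0.48 + 0.38×0.34 + 0.34×0.38
  = 0.1344 + 0.1292 + 0.1292 = 0.3928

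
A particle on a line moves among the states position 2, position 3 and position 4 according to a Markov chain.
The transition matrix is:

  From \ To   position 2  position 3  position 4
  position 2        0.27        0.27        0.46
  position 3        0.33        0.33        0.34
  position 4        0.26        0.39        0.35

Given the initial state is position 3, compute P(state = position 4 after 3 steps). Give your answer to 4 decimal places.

Propagate the distribution vector 3 steps from position 3.
After 0 steps: (0.0000, 1.0000, 0.0000)
After 1 step: (0.3300, 0.3300, 0.3400)
After 2 steps: (0.2864, 0.3306, 0.3830)
After 3 steps: (0.2860, 0.3358, 0.3782)
P(in position 4 after 3 steps) = 0.3782

0.3782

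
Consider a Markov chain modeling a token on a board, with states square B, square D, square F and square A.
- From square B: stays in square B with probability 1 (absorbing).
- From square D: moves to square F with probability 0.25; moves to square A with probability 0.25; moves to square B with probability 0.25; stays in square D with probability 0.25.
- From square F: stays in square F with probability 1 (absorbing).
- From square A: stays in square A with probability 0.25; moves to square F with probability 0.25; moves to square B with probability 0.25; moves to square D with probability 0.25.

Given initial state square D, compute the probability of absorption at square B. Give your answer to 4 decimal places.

0.5000

Let h(s) be the probability of absorption at square B starting from transient state s. Then h(square B) = 1 and h(square F) = 0. By first-step analysis:
h(square D) = 0.25·1 + 0.25·h(square D) + 0.25·0 + 0.25·h(square A)
h(square A) = 0.25·1 + 0.25·h(square D) + 0.25·0 + 0.25·h(square A)
Solving: h(square D) = 0.5000, h(square A) = 0.5000.
Starting from square D, the probability is 0.5000.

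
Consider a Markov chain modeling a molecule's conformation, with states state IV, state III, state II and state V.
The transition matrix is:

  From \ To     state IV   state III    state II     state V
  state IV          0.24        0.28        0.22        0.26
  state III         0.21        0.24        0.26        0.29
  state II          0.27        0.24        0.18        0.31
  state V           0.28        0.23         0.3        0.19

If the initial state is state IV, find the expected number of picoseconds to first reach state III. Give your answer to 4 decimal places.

Let t(s) be the expected number of picoseconds to first reach state III from state s, with t(state III) = 0. Conditioning on the first picosecond:
t(state IV) = 1 + 0.24·t(state IV) + 0.22·t(state II) + 0.26·t(state V)
t(state II) = 1 + 0.27·t(state IV) + 0.18·t(state II) + 0.31·t(state V)
t(state V) = 1 + 0.28·t(state IV) + 0.3·t(state II) + 0.19·t(state V)
Solving: t(state IV) = 3.8749, t(state II) = 4.0333, t(state V) = 4.0679.
Expected picoseconds from state IV to state III: 3.8749.

3.8749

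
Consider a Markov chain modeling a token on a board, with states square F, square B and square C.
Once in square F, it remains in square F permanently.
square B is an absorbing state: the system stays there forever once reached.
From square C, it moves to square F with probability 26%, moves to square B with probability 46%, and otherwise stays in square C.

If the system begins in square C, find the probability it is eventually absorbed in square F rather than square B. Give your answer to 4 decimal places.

Let h(s) be the probability of absorption at square F starting from transient state s. Then h(square F) = 1 and h(square B) = 0. By first-step analysis:
h(square C) = 0.26·1 + 0.46·0 + 0.28·h(square C)
Solving: h(square C) = 0.3611.
Starting from square C, the probability is 0.3611.

0.3611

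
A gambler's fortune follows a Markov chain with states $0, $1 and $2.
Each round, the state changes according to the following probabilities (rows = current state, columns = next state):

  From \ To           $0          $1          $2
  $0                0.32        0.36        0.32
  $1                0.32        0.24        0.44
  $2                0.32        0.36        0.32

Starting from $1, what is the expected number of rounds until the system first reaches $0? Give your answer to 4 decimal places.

Let t(s) be the expected number of rounds to first reach $0 from state s, with t($0) = 0. Conditioning on the first round:
t($1) = 1 + 0.24·t($1) + 0.44·t($2)
t($2) = 1 + 0.36·t($1) + 0.32·t($2)
Solving: t($1) = 3.1250, t($2) = 3.1250.
Expected rounds from $1 to $0: 3.1250.

3.1250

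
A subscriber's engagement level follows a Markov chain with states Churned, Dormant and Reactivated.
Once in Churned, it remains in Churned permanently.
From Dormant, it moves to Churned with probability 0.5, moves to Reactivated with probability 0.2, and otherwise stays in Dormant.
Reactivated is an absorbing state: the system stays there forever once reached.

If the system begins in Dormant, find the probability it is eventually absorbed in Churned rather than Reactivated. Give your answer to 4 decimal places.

Let h(s) be the probability of absorption at Churned starting from transient state s. Then h(Churned) = 1 and h(Reactivated) = 0. By first-step analysis:
h(Dormant) = 0.5·1 + 0.3·h(Dormant) + 0.2·0
Solving: h(Dormant) = 0.7143.
Starting from Dormant, the probability is 0.7143.

0.7143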